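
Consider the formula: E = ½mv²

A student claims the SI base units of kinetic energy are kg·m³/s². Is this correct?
Units of each symbol in E = ½mv²:
  m (mass): kg
  v (speed): m/s  → to the power 2, contributes m²/s²
  The factor ½ is dimensionless.

Multiplying the contributions: [kg] · [m²/s²]
Adding exponents of each base unit: kg: 1, m: 2, s: -2
SI base units of kinetic energy: kg·m²/s²

The claimed units kg·m³/s² (exponents kg: 1, m: 3, s: -2) do not match the derived units kg·m²/s² (exponents kg: 1, m: 2, s: -2), so the claim is incorrect.

Answer: No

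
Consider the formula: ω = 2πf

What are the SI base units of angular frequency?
Units of each symbol in ω = 2πf:
  f (frequency): 1/s
  The factor 2π is dimensionless.

Multiplying the contributions: [1/s]
Adding exponents of each base unit: s: -1
SI base units of angular frequency: 1/s

Answer: 1/s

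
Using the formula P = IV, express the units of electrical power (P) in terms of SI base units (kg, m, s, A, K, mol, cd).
Units of each symbol in P = IV:
  I (current): A
  V (voltage, in volts): kg·m²/(s³·A)

Multiplying the contributions: [A] · [kg·m²/(s³·A)]
Adding exponents of each base unit: kg: 1, m: 2, s: -3
SI base units of electrical power: kg·m²/s³

Answer: kg·m²/s³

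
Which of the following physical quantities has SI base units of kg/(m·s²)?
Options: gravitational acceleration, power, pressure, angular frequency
Checking the SI base units of each option:
  gravitational acceleration (g = GM/r²): m/s²  ✗
  power (P = W/t): kg·m²/s³  ✗
  pressure (P = F/A): kg/(m·s²)  ✓ matches
  angular frequency (ω = 2πf): 1/s  ✗

Only pressure has units kg/(m·s²).

Answer: pressure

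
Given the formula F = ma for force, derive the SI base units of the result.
Units of each symbol in F = ma:
  m (mass): kg
  a (acceleration): m/s²

Multiplying the contributions: [kg] · [m/s²]
Adding exponents of each base unit: kg: 1, m: 1, s: -2
SI base units of force: kg·m/s²

Answer: kg·m/s²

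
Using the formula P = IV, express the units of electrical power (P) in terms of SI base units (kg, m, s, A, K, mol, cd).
Units of each symbol in P = IV:
  I (current): A
  V (voltage, in volts): kg·m²/(s³·A)

Multiplying the contributions: [A] · [kg·m²/(s³·A)]
Adding exponents of each base unit: kg: 1, m: 2, s: -3
SI base units of electrical power: kg·m²/s³

Answer: kg·m²/s³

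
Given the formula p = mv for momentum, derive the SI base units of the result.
Units of each symbol in p = mv:
  m (mass): kg
  v (velocity): m/s

Multiplying the contributions: [kg] · [m/s]
Adding exponents of each base unit: kg: 1, m: 1, s: -1
SI base units of momentum: kg·m/s

Answer: kg·m/s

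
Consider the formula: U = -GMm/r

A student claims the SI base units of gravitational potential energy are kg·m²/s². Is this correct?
Units of each symbol in U = -GMm/r:
  G (gravitational constant): m³/(kg·s²)
  M (mass): kg
  m (mass): kg
  r (distance): m  → in the denominator, contributes 1/m
  The minus sign does not affect the units.

Multiplying the contributions: [m³/(kg·s²)] · [kg] · [kg] · [1/m]
Adding exponents of each base unit: kg: 1, m: 2, s: -2
SI base units of gravitational potential energy: kg·m²/s²

The claimed units kg·m²/s² match the derived units, so the claim is correct.

Answer: Yes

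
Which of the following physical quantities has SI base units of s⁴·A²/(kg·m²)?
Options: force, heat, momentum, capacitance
Checking the SI base units of each option:
  force (F = ma): kg·m/s²  ✗
  heat (Q = mcΔT): kg·m²/s²  ✗
  momentum (p = mv): kg·m/s  ✗
  capacitance (C = Q/V): s⁴·A²/(kg·m²)  ✓ matches

Only capacitance has units s⁴·A²/(kg·m²).

Answer: capacitance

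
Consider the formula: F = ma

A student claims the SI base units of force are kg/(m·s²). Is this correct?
Units of each symbol in F = ma:
  m (mass): kg
  a (acceleration): m/s²

Multiplying the contributions: [kg] · [m/s²]
Adding exponents of each base unit: kg: 1, m: 1, s: -2
SI base units of force: kg·m/s²

The claimed units kg/(m·s²) (exponents kg: 1, m: -1, s: -2) do not match the derived units kg·m/s² (exponents kg: 1, m: 1, s: -2), so the claim is incorrect.

Answer: No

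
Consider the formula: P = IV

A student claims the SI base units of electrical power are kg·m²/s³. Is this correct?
Units of each symbol in P = IV:
  I (current): A
  V (voltage, in volts): kg·m²/(s³·A)

Multiplying the contributions: [A] · [kg·m²/(s³·A)]
Adding exponents of each base unit: kg: 1, m: 2, s: -3
SI base units of electrical power: kg·m²/s³

The claimed units kg·m²/s³ match the derived units, so the claim is correct.

Answer: Yes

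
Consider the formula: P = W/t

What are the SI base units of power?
Units of each symbol in P = W/t:
  W (work): kg·m²/s²
  t (time): s  → in the denominator, contributes 1/s

Multiplying the contributions: [kg·m²/s²] · [1/s]
Adding exponents of each base unit: kg: 1, m: 2, s: -3
SI base units of power: kg·m²/s³

Answer: kg·m²/s³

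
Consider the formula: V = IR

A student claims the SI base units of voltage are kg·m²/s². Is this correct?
Units of each symbol in V = IR:
  I (current): A
  R (resistance, in ohms): kg·m²/(s³·A²)

Multiplying the contributions: [A] · [kg·m²/(s³·A²)]
Adding exponents of each base unit: kg: 1, m: 2, s: -3, A: -1
SI base units of voltage: kg·m²/(s³·A)

The claimed units kg·m²/s² (exponents kg: 1, m: 2, s: -2) do not match the derived units kg·m²/(s³·A) (exponents kg: 1, m: 2, s: -3, A: -1), so the claim is incorrect.

Answer: No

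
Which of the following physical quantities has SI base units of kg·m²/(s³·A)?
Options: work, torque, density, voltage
Checking the SI base units of each option:
  work (W = Fd): kg·m²/s²  ✗
  torque (τ = Fr): kg·m²/s²  ✗
  density (ρ = m/V): kg/m³  ✗
  voltage (V = IR): kg·m²/(s³·A)  ✓ matches

Only voltage has units kg·m²/(s³·A).

Answer: voltage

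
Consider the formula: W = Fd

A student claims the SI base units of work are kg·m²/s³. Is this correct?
Units of each symbol in W = Fd:
  F (force): kg·m/s²
  d (displacement): m

Multiplying the contributions: [kg·m/s²] · [m]
Adding exponents of each base unit: kg: 1, m: 2, s: -2
SI base units of work: kg·m²/s²

The claimed units kg·m²/s³ (exponents kg: 1, m: 2, s: -3) do not match the derived units kg·m²/s² (exponents kg: 1, m: 2, s: -2), so the claim is incorrect.

Answer: No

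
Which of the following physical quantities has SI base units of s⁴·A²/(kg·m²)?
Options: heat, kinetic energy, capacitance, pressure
Checking the SI base units of each option:
  heat (Q = mcΔT): kg·m²/s²  ✗
  kinetic energy (E = ½mv²): kg·m²/s²  ✗
  capacitance (C = Q/V): s⁴·A²/(kg·m²)  ✓ matches
  pressure (P = F/A): kg/(m·s²)  ✗

Only capacitance has units s⁴·A²/(kg·m²).

Answer: capacitance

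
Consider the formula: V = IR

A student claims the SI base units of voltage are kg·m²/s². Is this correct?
Units of each symbol in V = IR:
  I (current): A
  R (resistance, in ohms): kg·m²/(s³·A²)

Multiplying the contributions: [A] · [kg·m²/(s³·A²)]
Adding exponents of each base unit: kg: 1, m: 2, s: -3, A: -1
SI base units of voltage: kg·m²/(s³·A)

The claimed units kg·m²/s² (exponents kg: 1, m: 2, s: -2) do not match the derived units kg·m²/(s³·A) (exponents kg: 1, m: 2, s: -3, A: -1), so the claim is incorrect.

Answer: No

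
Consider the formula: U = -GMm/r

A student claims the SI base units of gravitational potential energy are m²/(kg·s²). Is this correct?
Units of each symbol in U = -GMm/r:
  G (gravitational constant): m³/(kg·s²)
  M (mass): kg
  m (mass): kg
  r (distance): m  → in the denominator, contributes 1/m
  The minus sign does not affect the units.

Multiplying the contributions: [m³/(kg·s²)] · [kg] · [kg] · [1/m]
Adding exponents of each base unit: kg: 1, m: 2, s: -2
SI base units of gravitational potential energy: kg·m²/s²

The claimed units m²/(kg·s²) (exponents kg: -1, m: 2, s: -2) do not match the derived units kg·m²/s² (exponents kg: 1, m: 2, s: -2), so the claim is incorrect.

Answer: No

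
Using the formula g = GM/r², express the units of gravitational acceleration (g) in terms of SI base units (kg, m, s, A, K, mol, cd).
Units of each symbol in g = GM/r²:
  G (gravitational constant): m³/(kg·s²)
  M (mass): kg
  r (distance): m  → to the power 2 in the denominator, contributes 1/m²

Multiplying the contributions: [m³/(kg·s²)] · [kg] · [1/m²]
Adding exponents of each base unit: m: 1, s: -2
SI base units of gravitational acceleration: m/s²

Answer: m/s²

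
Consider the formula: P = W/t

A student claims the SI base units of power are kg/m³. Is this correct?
Units of each symbol in P = W/t:
  W (work): kg·m²/s²
  t (time): s  → in the denominator, contributes 1/s

Multiplying the contributions: [kg·m²/s²] · [1/s]
Adding exponents of each base unit: kg: 1, m: 2, s: -3
SI base units of power: kg·m²/s³

The claimed units kg/m³ (exponents kg: 1, m: -3) do not match the derived units kg·m²/s³ (exponents kg: 1, m: 2, s: -3), so the claim is incorrect.

Answer: No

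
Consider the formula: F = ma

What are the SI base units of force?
Units of each symbol in F = ma:
  m (mass): kg
  a (acceleration): m/s²

Multiplying the contributions: [kg] · [m/s²]
Adding exponents of each base unit: kg: 1, m: 1, s: -2
SI base units of force: kg·m/s²

Answer: kg·m/s²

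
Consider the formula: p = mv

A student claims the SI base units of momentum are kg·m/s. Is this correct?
Units of each symbol in p = mv:
  m (mass): kg
  v (velocity): m/s

Multiplying the contributions: [kg] · [m/s]
Adding exponents of each base unit: kg: 1, m: 1, s: -1
SI base units of momentum: kg·m/s

The claimed units kg·m/s match the derived units, so the claim is correct.

Answer: Yes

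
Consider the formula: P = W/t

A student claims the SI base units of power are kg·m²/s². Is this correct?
Units of each symbol in P = W/t:
  W (work): kg·m²/s²
  t (time): s  → in the denominator, contributes 1/s

Multiplying the contributions: [kg·m²/s²] · [1/s]
Adding exponents of each base unit: kg: 1, m: 2, s: -3
SI base units of power: kg·m²/s³

The claimed units kg·m²/s² (exponents kg: 1, m: 2, s: -2) do not match the derived units kg·m²/s³ (exponents kg: 1, m: 2, s: -3), so the claim is incorrect.

Answer: No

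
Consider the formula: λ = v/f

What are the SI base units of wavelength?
Units of each symbol in λ = v/f:
  v (wave speed): m/s
  f (frequency): 1/s  → in the denominator, contributes s

Multiplying the contributions: [m/s] · [s]
Adding exponents of each base unit: m: 1
SI base units of wavelength: m

Answer: m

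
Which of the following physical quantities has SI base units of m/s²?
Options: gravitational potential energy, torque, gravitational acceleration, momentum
Checking the SI base units of each option:
  gravitational potential energy (U = -GMm/r): kg·m²/s²  ✗
  torque (τ = Fr): kg·m²/s²  ✗
  gravitational acceleration (g = GM/r²): m/s²  ✓ matches
  momentum (p = mv): kg·m/s  ✗

Only gravitational acceleration has units m/s².

Answer: gravitational acceleration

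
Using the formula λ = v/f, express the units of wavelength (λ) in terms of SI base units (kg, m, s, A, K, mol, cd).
Units of each symbol in λ = v/f:
  v (wave speed): m/s
  f (frequency): 1/s  → in the denominator, contributes s

Multiplying the contributions: [m/s] · [s]
Adding exponents of each base unit: m: 1
SI base units of wavelength: m

Answer: m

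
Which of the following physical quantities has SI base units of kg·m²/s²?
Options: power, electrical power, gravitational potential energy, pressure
Checking the SI base units of each option:
  power (P = W/t): kg·m²/s³  ✗
  electrical power (P = IV): kg·m²/s³  ✗
  gravitational potential energy (U = -GMm/r): kg·m²/s²  ✓ matches
  pressure (P = F/A): kg/(m·s²)  ✗

Only gravitational potential energy has units kg·m²/s².

Answer: gravitational potential energy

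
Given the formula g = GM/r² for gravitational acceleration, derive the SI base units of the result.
Units of each symbol in g = GM/r²:
  G (gravitational constant): m³/(kg·s²)
  M (mass): kg
  r (distance): m  → to the power 2 in the denominator, contributes 1/m²

Multiplying the contributions: [m³/(kg·s²)] · [kg] · [1/m²]
Adding exponents of each base unit: m: 1, s: -2
SI base units of gravitational acceleration: m/s²

Answer: m/s²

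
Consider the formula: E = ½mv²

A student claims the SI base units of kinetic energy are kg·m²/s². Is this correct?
Units of each symbol in E = ½mv²:
  m (mass): kg
  v (speed): m/s  → to the power 2, contributes m²/s²
  The factor ½ is dimensionless.

Multiplying the contributions: [kg] · [m²/s²]
Adding exponents of each base unit: kg: 1, m: 2, s: -2
SI base units of kinetic energy: kg·m²/s²

The claimed units kg·m²/s² match the derived units, so the claim is correct.

Answer: Yes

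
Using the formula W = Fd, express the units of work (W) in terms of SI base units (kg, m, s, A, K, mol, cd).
Units of each symbol in W = Fd:
  F (force): kg·m/s²
  d (displacement): m

Multiplying the contributions: [kg·m/s²] · [m]
Adding exponents of each base unit: kg: 1, m: 2, s: -2
SI base units of work: kg·m²/s²

Answer: kg·m²/s²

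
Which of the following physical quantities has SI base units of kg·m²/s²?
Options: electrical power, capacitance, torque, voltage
Checking the SI base units of each option:
  electrical power (P = IV): kg·m²/s³  ✗
  capacitance (C = Q/V): s⁴·A²/(kg·m²)  ✗
  torque (τ = Fr): kg·m²/s²  ✓ matches
  voltage (V = IR): kg·m²/(s³·A)  ✗

Only torque has units kg·m²/s².

Answer: torque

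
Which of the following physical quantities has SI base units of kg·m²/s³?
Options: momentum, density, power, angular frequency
Checking the SI base units of each option:
  momentum (p = mv): kg·m/s  ✗
  density (ρ = m/V): kg/m³  ✗
  power (P = W/t): kg·m²/s³  ✓ matches
  angular frequency (ω = 2πf): 1/s  ✗

Only power has units kg·m²/s³.

Answer: power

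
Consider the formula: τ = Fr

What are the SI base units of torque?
Units of each symbol in τ = Fr:
  F (force): kg·m/s²
  r (lever arm): m

Multiplying the contributions: [kg·m/s²] · [m]
Adding exponents of each base unit: kg: 1, m: 2, s: -2
SI base units of torque: kg·m²/s²

Answer: kg·m²/s²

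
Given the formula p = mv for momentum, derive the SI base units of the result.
Units of each symbol in p = mv:
  m (mass): kg
  v (velocity): m/s

Multiplying the contributions: [kg] · [m/s]
Adding exponents of each base unit: kg: 1, m: 1, s: -1
SI base units of momentum: kg·m/s

Answer: kg·m/s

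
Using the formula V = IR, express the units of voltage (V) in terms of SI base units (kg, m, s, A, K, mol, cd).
Units of each symbol in V = IR:
  I (current): A
  R (resistance, in ohms): kg·m²/(s³·A²)

Multiplying the contributions: [A] · [kg·m²/(s³·A²)]
Adding exponents of each base unit: kg: 1, m: 2, s: -3, A: -1
SI base units of voltage: kg·m²/(s³·A)

Answer: kg·m²/(s³·A)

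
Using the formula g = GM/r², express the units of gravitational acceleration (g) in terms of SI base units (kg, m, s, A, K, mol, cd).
Units of each symbol in g = GM/r²:
  G (gravitational constant): m³/(kg·s²)
  M (mass): kg
  r (distance): m  → to the power 2 in the denominator, contributes 1/m²

Multiplying the contributions: [m³/(kg·s²)] · [kg] · [1/m²]
Adding exponents of each base unit: m: 1, s: -2
SI base units of gravitational acceleration: m/s²

Answer: m/s²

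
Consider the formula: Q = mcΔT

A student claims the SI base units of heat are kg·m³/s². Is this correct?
Units of each symbol in Q = mcΔT:
  m (mass): kg
  c (specific heat capacity, in J/(kg·K)): m²/(s²·K)
  ΔT (temperature change): K

Multiplying the contributions: [kg] · [m²/(s²·K)] · [K]
Adding exponents of each base unit: kg: 1, m: 2, s: -2
SI base units of heat: kg·m²/s²

The claimed units kg·m³/s² (exponents kg: 1, m: 3, s: -2) do not match the derived units kg·m²/s² (exponents kg: 1, m: 2, s: -2), so the claim is incorrect.

Answer: No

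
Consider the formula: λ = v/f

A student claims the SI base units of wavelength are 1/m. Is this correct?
Units of each symbol in λ = v/f:
  v (wave speed): m/s
  f (frequency): 1/s  → in the denominator, contributes s

Multiplying the contributions: [m/s] · [s]
Adding exponents of each base unit: m: 1
SI base units of wavelength: m

The claimed units 1/m (exponents m: -1) do not match the derived units m (exponents m: 1), so the claim is incorrect.

Answer: No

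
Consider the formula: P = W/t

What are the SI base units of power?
Units of each symbol in P = W/t:
  W (work): kg·m²/s²
  t (time): s  → in the denominator, contributes 1/s

Multiplying the contributions: [kg·m²/s²] · [1/s]
Adding exponents of each base unit: kg: 1, m: 2, s: -3
SI base units of power: kg·m²/s³

Answer: kg·m²/s³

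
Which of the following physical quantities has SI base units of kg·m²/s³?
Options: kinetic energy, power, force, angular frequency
Checking the SI base units of each option:
  kinetic energy (E = ½mv²): kg·m²/s²  ✗
  power (P = W/t): kg·m²/s³  ✓ matches
  force (F = ma): kg·m/s²  ✗
  angular frequency (ω = 2πf): 1/s  ✗

Only power has units kg·m²/s³.

Answer: power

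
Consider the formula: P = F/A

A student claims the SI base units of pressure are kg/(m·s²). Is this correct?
Units of each symbol in P = F/A:
  F (force): kg·m/s²
  A (area): m²  → in the denominator, contributes 1/m²

Multiplying the contributions: [kg·m/s²] · [1/m²]
Adding exponents of each base unit: kg: 1, m: -1, s: -2
SI base units of pressure: kg/(m·s²)

The claimed units kg/(m·s²) match the derived units, so the claim is correct.

Answer: Yes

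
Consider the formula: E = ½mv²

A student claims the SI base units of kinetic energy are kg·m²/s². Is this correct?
Units of each symbol in E = ½mv²:
  m (mass): kg
  v (speed): m/s  → to the power 2, contributes m²/s²
  The factor ½ is dimensionless.

Multiplying the contributions: [kg] · [m²/s²]
Adding exponents of each base unit: kg: 1, m: 2, s: -2
SI base units of kinetic energy: kg·m²/s²

The claimed units kg·m²/s² match the derived units, so the claim is correct.

Answer: Yes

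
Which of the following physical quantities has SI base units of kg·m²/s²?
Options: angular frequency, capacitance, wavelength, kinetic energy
Checking the SI base units of each option:
  angular frequency (ω = 2πf): 1/s  ✗
  capacitance (C = Q/V): s⁴·A²/(kg·m²)  ✗
  wavelength (λ = v/f): m  ✗
  kinetic energy (E = ½mv²): kg·m²/s²  ✓ matches

Only kinetic energy has units kg·m²/s².

Answer: kinetic energy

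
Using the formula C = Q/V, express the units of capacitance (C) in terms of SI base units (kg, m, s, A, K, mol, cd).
Units of each symbol in C = Q/V:
  Q (charge, in coulombs): s·A
  V (voltage, in volts): kg·m²/(s³·A)  → in the denominator, contributes s³·A/(kg·m²)

Multiplying the contributions: [s·A] · [s³·A/(kg·m²)]
Adding exponents of each base unit: kg: -1, m: -2, s: 4, A: 2
SI base units of capacitance: s⁴·A²/(kg·m²)

Answer: s⁴·A²/(kg·m²)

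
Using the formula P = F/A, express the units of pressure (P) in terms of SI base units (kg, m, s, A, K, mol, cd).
Units of each symbol in P = F/A:
  F (force): kg·m/s²
  A (area): m²  → in the denominator, contributes 1/m²

Multiplying the contributions: [kg·m/s²] · [1/m²]
Adding exponents of each base unit: kg: 1, m: -1, s: -2
SI base units of pressure: kg/(m·s²)

Answer: kg/(m·s²)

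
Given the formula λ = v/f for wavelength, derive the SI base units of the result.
Units of each symbol in λ = v/f:
  v (wave speed): m/s
  f (frequency): 1/s  → in the denominator, contributes s

Multiplying the contributions: [m/s] · [s]
Adding exponents of each base unit: m: 1
SI base units of wavelength: m

Answer: m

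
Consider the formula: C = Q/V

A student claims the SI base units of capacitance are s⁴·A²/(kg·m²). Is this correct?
Units of each symbol in C = Q/V:
  Q (charge, in coulombs): s·A
  V (voltage, in volts): kg·m²/(s³·A)  → in the denominator, contributes s³·A/(kg·m²)

Multiplying the contributions: [s·A] · [s³·A/(kg·m²)]
Adding exponents of each base unit: kg: -1, m: -2, s: 4, A: 2
SI base units of capacitance: s⁴·A²/(kg·m²)

The claimed units s⁴·A²/(kg·m²) match the derived units, so the claim is correct.

Answer: Yes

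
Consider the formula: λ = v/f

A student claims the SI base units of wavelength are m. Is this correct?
Units of each symbol in λ = v/f:
  v (wave speed): m/s
  f (frequency): 1/s  → in the denominator, contributes s

Multiplying the contributions: [m/s] · [s]
Adding exponents of each base unit: m: 1
SI base units of wavelength: m

The claimed units m match the derived units, so the claim is correct.

Answer: Yes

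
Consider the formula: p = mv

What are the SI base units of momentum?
Units of each symbol in p = mv:
  m (mass): kg
  v (velocity): m/s

Multiplying the contributions: [kg] · [m/s]
Adding exponents of each base unit: kg: 1, m: 1, s: -1
SI base units of momentum: kg·m/s

Answer: kg·m/s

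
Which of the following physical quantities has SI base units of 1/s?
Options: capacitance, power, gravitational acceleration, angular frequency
Checking the SI base units of each option:
  capacitance (C = Q/V): s⁴·A²/(kg·m²)  ✗
  power (P = W/t): kg·m²/s³  ✗
  gravitational acceleration (g = GM/r²): m/s²  ✗
  angular frequency (ω = 2πf): 1/s  ✓ matches

Only angular frequency has units 1/s.

Answer: angular frequency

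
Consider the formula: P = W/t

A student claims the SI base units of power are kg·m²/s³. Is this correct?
Units of each symbol in P = W/t:
  W (work): kg·m²/s²
  t (time): s  → in the denominator, contributes 1/s

Multiplying the contributions: [kg·m²/s²] · [1/s]
Adding exponents of each base unit: kg: 1, m: 2, s: -3
SI base units of power: kg·m²/s³

The claimed units kg·m²/s³ match the derived units, so the claim is correct.

Answer: Yes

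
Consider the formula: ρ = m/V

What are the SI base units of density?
Units of each symbol in ρ = m/V:
  m (mass): kg
  V (volume): m³  → in the denominator, contributes 1/m³

Multiplying the contributions: [kg] · [1/m³]
Adding exponents of each base unit: kg: 1, m: -3
SI base units of density: kg/m³

Answer: kg/m³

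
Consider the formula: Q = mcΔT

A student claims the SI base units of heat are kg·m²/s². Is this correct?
Units of each symbol in Q = mcΔT:
  m (mass): kg
  c (specific heat capacity, in J/(kg·K)): m²/(s²·K)
  ΔT (temperature change): K

Multiplying the contributions: [kg] · [m²/(s²·K)] · [K]
Adding exponents of each base unit: kg: 1, m: 2, s: -2
SI base units of heat: kg·m²/s²

The claimed units kg·m²/s² match the derived units, so the claim is correct.

Answer: Yes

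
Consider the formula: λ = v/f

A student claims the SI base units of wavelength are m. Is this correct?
Units of each symbol in λ = v/f:
  v (wave speed): m/s
  f (frequency): 1/s  → in the denominator, contributes s

Multiplying the contributions: [m/s] · [s]
Adding exponents of each base unit: m: 1
SI base units of wavelength: m

The claimed units m match the derived units, so the claim is correct.

Answer: Yes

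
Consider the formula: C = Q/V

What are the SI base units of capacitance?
Units of each symbol in C = Q/V:
  Q (charge, in coulombs): s·A
  V (voltage, in volts): kg·m²/(s³·A)  → in the denominator, contributes s³·A/(kg·m²)

Multiplying the contributions: [s·A] · [s³·A/(kg·m²)]
Adding exponents of each base unit: kg: -1, m: -2, s: 4, A: 2
SI base units of capacitance: s⁴·A²/(kg·m²)

Answer: s⁴·A²/(kg·m²)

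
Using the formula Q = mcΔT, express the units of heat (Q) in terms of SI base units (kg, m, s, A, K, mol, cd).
Units of each symbol in Q = mcΔT:
  m (mass): kg
  c (specific heat capacity, in J/(kg·K)): m²/(s²·K)
  ΔT (temperature change): K

Multiplying the contributions: [kg] · [m²/(s²·K)] · [K]
Adding exponents of each base unit: kg: 1, m: 2, s: -2
SI base units of heat: kg·m²/s²

Answer: kg·m²/s²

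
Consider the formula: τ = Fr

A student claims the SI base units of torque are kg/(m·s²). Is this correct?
Units of each symbol in τ = Fr:
  F (force): kg·m/s²
  r (lever arm): m

Multiplying the contributions: [kg·m/s²] · [m]
Adding exponents of each base unit: kg: 1, m: 2, s: -2
SI base units of torque: kg·m²/s²

The claimed units kg/(m·s²) (exponents kg: 1, m: -1, s: -2) do not match the derived units kg·m²/s² (exponents kg: 1, m: 2, s: -2), so the claim is incorrect.

Answer: No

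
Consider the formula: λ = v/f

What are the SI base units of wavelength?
Units of each symbol in λ = v/f:
  v (wave speed): m/s
  f (frequency): 1/s  → in the denominator, contributes s

Multiplying the contributions: [m/s] · [s]
Adding exponents of each base unit: m: 1
SI base units of wavelength: m

Answer: m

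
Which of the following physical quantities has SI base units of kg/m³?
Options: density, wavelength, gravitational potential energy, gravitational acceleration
Checking the SI base units of each option:
  density (ρ = m/V): kg/m³  ✓ matches
  wavelength (λ = v/f): m  ✗
  gravitational potential energy (U = -GMm/r): kg·m²/s²  ✗
  gravitational acceleration (g = GM/r²): m/s²  ✗

Only density has units kg/m³.

Answer: density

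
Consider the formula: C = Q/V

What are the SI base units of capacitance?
Units of each symbol in C = Q/V:
  Q (charge, in coulombs): s·A
  V (voltage, in volts): kg·m²/(s³·A)  → in the denominator, contributes s³·A/(kg·m²)

Multiplying the contributions: [s·A] · [s³·A/(kg·m²)]
Adding exponents of each base unit: kg: -1, m: -2, s: 4, A: 2
SI base units of capacitance: s⁴·A²/(kg·m²)

Answer: s⁴·A²/(kg·m²)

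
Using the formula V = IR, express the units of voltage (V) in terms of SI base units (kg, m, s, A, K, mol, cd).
Units of each symbol in V = IR:
  I (current): A
  R (resistance, in ohms): kg·m²/(s³·A²)

Multiplying the contributions: [A] · [kg·m²/(s³·A²)]
Adding exponents of each base unit: kg: 1, m: 2, s: -3, A: -1
SI base units of voltage: kg·m²/(s³·A)

Answer: kg·m²/(s³·A)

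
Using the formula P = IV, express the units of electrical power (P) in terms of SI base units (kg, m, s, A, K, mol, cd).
Units of each symbol in P = IV:
  I (current): A
  V (voltage, in volts): kg·m²/(s³·A)

Multiplying the contributions: [A] · [kg·m²/(s³·A)]
Adding exponents of each base unit: kg: 1, m: 2, s: -3
SI base units of electrical power: kg·m²/s³

Answer: kg·m²/s³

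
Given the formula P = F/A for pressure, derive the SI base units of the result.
Units of each symbol in P = F/A:
  F (force): kg·m/s²
  A (area): m²  → in the denominator, contributes 1/m²

Multiplying the contributions: [kg·m/s²] · [1/m²]
Adding exponents of each base unit: kg: 1, m: -1, s: -2
SI base units of pressure: kg/(m·s²)

Answer: kg/(m·s²)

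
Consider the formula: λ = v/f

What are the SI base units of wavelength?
Units of each symbol in λ = v/f:
  v (wave speed): m/s
  f (frequency): 1/s  → in the denominator, contributes s

Multiplying the contributions: [m/s] · [s]
Adding exponents of each base unit: m: 1
SI base units of wavelength: m

Answer: m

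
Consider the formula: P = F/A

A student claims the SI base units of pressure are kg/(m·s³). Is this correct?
Units of each symbol in P = F/A:
  F (force): kg·m/s²
  A (area): m²  → in the denominator, contributes 1/m²

Multiplying the contributions: [kg·m/s²] · [1/m²]
Adding exponents of each base unit: kg: 1, m: -1, s: -2
SI base units of pressure: kg/(m·s²)

The claimed units kg/(m·s³) (exponents kg: 1, m: -1, s: -3) do not match the derived units kg/(m·s²) (exponents kg: 1, m: -1, s: -2), so the claim is incorrect.

Answer: No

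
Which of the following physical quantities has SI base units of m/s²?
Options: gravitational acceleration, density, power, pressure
Checking the SI base units of each option:
  gravitational acceleration (g = GM/r²): m/s²  ✓ matches
  density (ρ = m/V): kg/m³  ✗
  power (P = W/t): kg·m²/s³  ✗
  pressure (P = F/A): kg/(m·s²)  ✗

Only gravitational acceleration has units m/s².

Answer: gravitational acceleration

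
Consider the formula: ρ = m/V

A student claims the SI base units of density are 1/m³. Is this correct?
Units of each symbol in ρ = m/V:
  m (mass): kg
  V (volume): m³  → in the denominator, contributes 1/m³

Multiplying the contributions: [kg] · [1/m³]
Adding exponents of each base unit: kg: 1, m: -3
SI base units of density: kg/m³

The claimed units 1/m³ (exponents m: -3) do not match the derived units kg/m³ (exponents kg: 1, m: -3), so the claim is incorrect.

Answer: No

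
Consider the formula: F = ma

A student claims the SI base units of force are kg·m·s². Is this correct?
Units of each symbol in F = ma:
  m (mass): kg
  a (acceleration): m/s²

Multiplying the contributions: [kg] · [m/s²]
Adding exponents of each base unit: kg: 1, m: 1, s: -2
SI base units of force: kg·m/s²

The claimed units kg·m·s² (exponents kg: 1, m: 1, s: 2) do not match the derived units kg·m/s² (exponents kg: 1, m: 1, s: -2), so the claim is incorrect.

Answer: No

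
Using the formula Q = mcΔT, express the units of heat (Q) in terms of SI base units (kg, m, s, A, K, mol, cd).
Units of each symbol in Q = mcΔT:
  m (mass): kg
  c (specific heat capacity, in J/(kg·K)): m²/(s²·K)
  ΔT (temperature change): K

Multiplying the contributions: [kg] · [m²/(s²·K)] · [K]
Adding exponents of each base unit: kg: 1, m: 2, s: -2
SI base units of heat: kg·m²/s²

Answer: kg·m²/s²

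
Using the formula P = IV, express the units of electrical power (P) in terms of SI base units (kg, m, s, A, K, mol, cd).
Units of each symbol in P = IV:
  I (current): A
  V (voltage, in volts): kg·m²/(s³·A)

Multiplying the contributions: [A] · [kg·m²/(s³·A)]
Adding exponents of each base unit: kg: 1, m: 2, s: -3
SI base units of electrical power: kg·m²/s³

Answer: kg·m²/s³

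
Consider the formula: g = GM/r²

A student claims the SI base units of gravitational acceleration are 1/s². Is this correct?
Units of each symbol in g = GM/r²:
  G (gravitational constant): m³/(kg·s²)
  M (mass): kg
  r (distance): m  → to the power 2 in the denominator, contributes 1/m²

Multiplying the contributions: [m³/(kg·s²)] · [kg] · [1/m²]
Adding exponents of each base unit: m: 1, s: -2
SI base units of gravitational acceleration: m/s²

The claimed units 1/s² (exponents s: -2) do not match the derived units m/s² (exponents m: 1, s: -2), so the claim is incorrect.

Answer: No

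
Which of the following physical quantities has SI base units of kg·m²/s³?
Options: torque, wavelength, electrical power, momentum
Checking the SI base units of each option:
  torque (τ = Fr): kg·m²/s²  ✗
  wavelength (λ = v/f): m  ✗
  electrical power (P = IV): kg·m²/s³  ✓ matches
  momentum (p = mv): kg·m/s  ✗

Only electrical power has units kg·m²/s³.

Answer: electrical power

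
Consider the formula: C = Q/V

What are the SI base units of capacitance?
Units of each symbol in C = Q/V:
  Q (charge, in coulombs): s·A
  V (voltage, in volts): kg·m²/(s³·A)  → in the denominator, contributes s³·A/(kg·m²)

Multiplying the contributions: [s·A] · [s³·A/(kg·m²)]
Adding exponents of each base unit: kg: -1, m: -2, s: 4, A: 2
SI base units of capacitance: s⁴·A²/(kg·m²)

Answer: s⁴·A²/(kg·m²)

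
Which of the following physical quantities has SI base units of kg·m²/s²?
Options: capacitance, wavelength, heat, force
Checking the SI base units of each option:
  capacitance (C = Q/V): s⁴·A²/(kg·m²)  ✗
  wavelength (λ = v/f): m  ✗
  heat (Q = mcΔT): kg·m²/s²  ✓ matches
  force (F = ma): kg·m/s²  ✗

Only heat has units kg·m²/s².

Answer: heat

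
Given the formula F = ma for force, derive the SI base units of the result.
Units of each symbol in F = ma:
  m (mass): kg
  a (acceleration): m/s²

Multiplying the contributions: [kg] · [m/s²]
Adding exponents of each base unit: kg: 1, m: 1, s: -2
SI base units of force: kg·m/s²

Answer: kg·m/s²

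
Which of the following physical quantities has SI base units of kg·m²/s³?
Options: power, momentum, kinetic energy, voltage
Checking the SI base units of each option:
  power (P = W/t): kg·m²/s³  ✓ matches
  momentum (p = mv): kg·m/s  ✗
  kinetic energy (E = ½mv²): kg·m²/s²  ✗
  voltage (V = IR): kg·m²/(s³·A)  ✗

Only power has units kg·m²/s³.

Answer: power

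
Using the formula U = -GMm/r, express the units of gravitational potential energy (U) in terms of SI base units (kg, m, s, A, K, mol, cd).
Units of each symbol in U = -GMm/r:
  G (gravitational constant): m³/(kg·s²)
  M (mass): kg
  m (mass): kg
  r (distance): m  → in the denominator, contributes 1/m
  The minus sign does not affect the units.

Multiplying the contributions: [m³/(kg·s²)] · [kg] · [kg] · [1/m]
Adding exponents of each base unit: kg: 1, m: 2, s: -2
SI base units of gravitational potential energy: kg·m²/s²

Answer: kg·m²/s²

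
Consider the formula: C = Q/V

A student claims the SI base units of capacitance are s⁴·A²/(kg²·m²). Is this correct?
Units of each symbol in C = Q/V:
  Q (charge, in coulombs): s·A
  V (voltage, in volts): kg·m²/(s³·A)  → in the denominator, contributes s³·A/(kg·m²)

Multiplying the contributions: [s·A] · [s³·A/(kg·m²)]
Adding exponents of each base unit: kg: -1, m: -2, s: 4, A: 2
SI base units of capacitance: s⁴·A²/(kg·m²)

The claimed units s⁴·A²/(kg²·m²) (exponents kg: -2, m: -2, s: 4, A: 2) do not match the derived units s⁴·A²/(kg·m²) (exponents kg: -1, m: -2, s: 4, A: 2), so the claim is incorrect.

Answer: No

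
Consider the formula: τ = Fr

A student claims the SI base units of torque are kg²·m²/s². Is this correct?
Units of each symbol in τ = Fr:
  F (force): kg·m/s²
  r (lever arm): m

Multiplying the contributions: [kg·m/s²] · [m]
Adding exponents of each base unit: kg: 1, m: 2, s: -2
SI base units of torque: kg·m²/s²

The claimed units kg²·m²/s² (exponents kg: 2, m: 2, s: -2) do not match the derived units kg·m²/s² (exponents kg: 1, m: 2, s: -2), so the claim is incorrect.

Answer: No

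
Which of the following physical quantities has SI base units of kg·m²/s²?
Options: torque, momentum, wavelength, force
Checking the SI base units of each option:
  torque (τ = Fr): kg·m²/s²  ✓ matches
  momentum (p = mv): kg·m/s  ✗
  wavelength (λ = v/f): m  ✗
  force (F = ma): kg·m/s²  ✗

Only torque has units kg·m²/s².

Answer: torque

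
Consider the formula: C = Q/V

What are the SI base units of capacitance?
Units of each symbol in C = Q/V:
  Q (charge, in coulombs): s·A
  V (voltage, in volts): kg·m²/(s³·A)  → in the denominator, contributes s³·A/(kg·m²)

Multiplying the contributions: [s·A] · [s³·A/(kg·m²)]
Adding exponents of each base unit: kg: -1, m: -2, s: 4, A: 2
SI base units of capacitance: s⁴·A²/(kg·m²)

Answer: s⁴·A²/(kg·m²)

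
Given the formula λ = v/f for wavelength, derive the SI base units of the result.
Units of each symbol in λ = v/f:
  v (wave speed): m/s
  f (frequency): 1/s  → in the denominator, contributes s

Multiplying the contributions: [m/s] · [s]
Adding exponents of each base unit: m: 1
SI base units of wavelength: m

Answer: m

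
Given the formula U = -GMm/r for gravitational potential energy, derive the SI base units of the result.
Units of each symbol in U = -GMm/r:
  G (gravitational constant): m³/(kg·s²)
  M (mass): kg
  m (mass): kg
  r (distance): m  → in the denominator, contributes 1/m
  The minus sign does not affect the units.

Multiplying the contributions: [m³/(kg·s²)] · [kg] · [kg] · [1/m]
Adding exponents of each base unit: kg: 1, m: 2, s: -2
SI base units of gravitational potential energy: kg·m²/s²

Answer: kg·m²/s²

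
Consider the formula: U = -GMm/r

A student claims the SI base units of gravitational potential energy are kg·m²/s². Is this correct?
Units of each symbol in U = -GMm/r:
  G (gravitational constant): m³/(kg·s²)
  M (mass): kg
  m (mass): kg
  r (distance): m  → in the denominator, contributes 1/m
  The minus sign does not affect the units.

Multiplying the contributions: [m³/(kg·s²)] · [kg] · [kg] · [1/m]
Adding exponents of each base unit: kg: 1, m: 2, s: -2
SI base units of gravitational potential energy: kg·m²/s²

The claimed units kg·m²/s² match the derived units, so the claim is correct.

Answer: Yes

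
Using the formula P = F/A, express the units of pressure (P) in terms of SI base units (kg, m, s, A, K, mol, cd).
Units of each symbol in P = F/A:
  F (force): kg·m/s²
  A (area): m²  → in the denominator, contributes 1/m²

Multiplying the contributions: [kg·m/s²] · [1/m²]
Adding exponents of each base unit: kg: 1, m: -1, s: -2
SI base units of pressure: kg/(m·s²)

Answer: kg/(m·s²)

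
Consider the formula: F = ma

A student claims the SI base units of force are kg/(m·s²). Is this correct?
Units of each symbol in F = ma:
  m (mass): kg
  a (acceleration): m/s²

Multiplying the contributions: [kg] · [m/s²]
Adding exponents of each base unit: kg: 1, m: 1, s: -2
SI base units of force: kg·m/s²

The claimed units kg/(m·s²) (exponents kg: 1, m: -1, s: -2) do not match the derived units kg·m/s² (exponents kg: 1, m: 1, s: -2), so the claim is incorrect.

Answer: No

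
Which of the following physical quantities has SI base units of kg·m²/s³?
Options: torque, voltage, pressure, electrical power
Checking the SI base units of each option:
  torque (τ = Fr): kg·m²/s²  ✗
  voltage (V = IR): kg·m²/(s³·A)  ✗
  pressure (P = F/A): kg/(m·s²)  ✗
  electrical power (P = IV): kg·m²/s³  ✓ matches

Only electrical power has units kg·m²/s³.

Answer: electrical power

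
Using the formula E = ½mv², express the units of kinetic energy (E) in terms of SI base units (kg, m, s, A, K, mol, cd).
Units of each symbol in E = ½mv²:
  m (mass): kg
  v (speed): m/s  → to the power 2, contributes m²/s²
  The factor ½ is dimensionless.

Multiplying the contributions: [kg] · [m²/s²]
Adding exponents of each base unit: kg: 1, m: 2, s: -2
SI base units of kinetic energy: kg·m²/s²

Answer: kg·m²/s²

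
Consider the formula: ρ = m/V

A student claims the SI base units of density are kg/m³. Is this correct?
Units of each symbol in ρ = m/V:
  m (mass): kg
  V (volume): m³  → in the denominator, contributes 1/m³

Multiplying the contributions: [kg] · [1/m³]
Adding exponents of each base unit: kg: 1, m: -3
SI base units of density: kg/m³

The claimed units kg/m³ match the derived units, so the claim is correct.

Answer: Yes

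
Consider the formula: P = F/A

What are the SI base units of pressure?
Units of each symbol in P = F/A:
  F (force): kg·m/s²
  A (area): m²  → in the denominator, contributes 1/m²

Multiplying the contributions: [kg·m/s²] · [1/m²]
Adding exponents of each base unit: kg: 1, m: -1, s: -2
SI base units of pressure: kg/(m·s²)

Answer: kg/(m·s²)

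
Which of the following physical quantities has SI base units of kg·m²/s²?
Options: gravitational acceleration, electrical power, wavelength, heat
Checking the SI base units of each option:
  gravitational acceleration (g = GM/r²): m/s²  ✗
  electrical power (P = IV): kg·m²/s³  ✗
  wavelength (λ = v/f): m  ✗
  heat (Q = mcΔT): kg·m²/s²  ✓ matches

Only heat has units kg·m²/s².

Answer: heat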